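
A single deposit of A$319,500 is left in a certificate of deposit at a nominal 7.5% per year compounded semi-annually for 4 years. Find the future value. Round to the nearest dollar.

A$428,919

i = 0.075/2 = 0.0375 per half-year; n = 4·2 = 8.
319,500 × (1+0.0375)^8 = 319,500 × 1.342471 = 428,919.4156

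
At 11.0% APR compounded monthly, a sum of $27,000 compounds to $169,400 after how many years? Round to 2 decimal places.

16.77 years

Periodic rate i = 0.11/12 = 0.00916667.
n = ln(169400/27000) / ln(1+0.00916667) = ln(6.27407) / 0.009125 = 201.2542 months
= 201.2542/12 years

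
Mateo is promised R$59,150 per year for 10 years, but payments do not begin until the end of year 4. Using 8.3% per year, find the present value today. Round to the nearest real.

R$308,278

PV at t=3 (ordinary 10-year annuity): 59150 × a(10|0.083) = 59150 × 6.620224 = 391,586.2488
Discount back 3 years: 391,586.2488 × (1+0.083)^(−3) = 391,586.2488 × 0.787254 = 308,277.6663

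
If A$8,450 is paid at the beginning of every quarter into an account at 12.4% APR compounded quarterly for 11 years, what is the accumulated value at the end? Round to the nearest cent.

A$795,769.12

With 4 periods per year: i = 0.031, n = 44.
Accumulation factor s(44|0.031) × (1+i) = 94.173861; FV = 8450 × 94.173861 = 795,769.1218
Payments are at the start of each period, so multiply by (1+i).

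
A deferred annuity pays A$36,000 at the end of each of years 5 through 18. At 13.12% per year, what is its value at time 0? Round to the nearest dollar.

A$137,745

PV at t=4 (ordinary 14-year annuity): 36000 × a(14|0.1312) = 36000 × 6.265155 = 225,545.5811
Discount back 4 years: 225,545.5811 × (1+0.1312)^(−4) = 225,545.5811 × 0.610720 = 137,745.2835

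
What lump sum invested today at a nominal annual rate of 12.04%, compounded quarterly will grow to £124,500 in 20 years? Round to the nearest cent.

£11,609.63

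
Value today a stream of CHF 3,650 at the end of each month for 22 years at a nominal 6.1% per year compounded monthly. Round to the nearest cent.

With 12 periods per year: i = 0.00508333, n = 264.
Annuity factor a(264|0.00508333) = 145.138554; PV = 3650 × 145.138554 = 529,755.7208

CHF 529,755.72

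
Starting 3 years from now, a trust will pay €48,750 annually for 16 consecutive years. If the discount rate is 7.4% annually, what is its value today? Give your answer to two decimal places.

PV at t=2 (ordinary 16-year annuity): 48750 × a(16|0.074) = 48750 × 9.201305 = 448,563.6063
PV₀ = 448,563.6063 / (1+0.074)^2 = 448,563.6063 / 1.153476 = 388,879.8781

€388,879.88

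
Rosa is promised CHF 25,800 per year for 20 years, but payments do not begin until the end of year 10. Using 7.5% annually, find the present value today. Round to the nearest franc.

CHF 137,186

PV at t=9 (ordinary 20-year annuity): 25800 × a(20|0.075) = 25800 × 10.194491 = 263,017.8771
Discount back 9 years: 263,017.8771 × (1+0.075)^(−9) = 263,017.8771 × 0.521583 = 137,185.7778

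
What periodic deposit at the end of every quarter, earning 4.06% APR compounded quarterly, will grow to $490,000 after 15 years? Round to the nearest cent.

Periodic rate i = 0.0406/4 = 0.01015; n = 15 × 4 = 60 periods.
PMT = 490000 / ( [(1+0.01015)^60 − 1] / 0.01015 ) = 490000 / 82.064652 = 5,970.9021

$5,970.90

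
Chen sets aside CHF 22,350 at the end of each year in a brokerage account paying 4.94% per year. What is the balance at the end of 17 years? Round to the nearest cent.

FV = 22350 × [(1+0.0494)^17 − 1] / 0.0494 = 22350 × 25.705556 = 574,519.1878

CHF 574,519.19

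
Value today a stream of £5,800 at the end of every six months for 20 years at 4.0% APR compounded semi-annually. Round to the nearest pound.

Periodic rate i = 0.04/2 = 0.02; n = 20 × 2 = 40 periods.
Annuity factor a(40|0.02) = 27.355479; PV = 5800 × 27.355479 = 158,661.7796

£158,662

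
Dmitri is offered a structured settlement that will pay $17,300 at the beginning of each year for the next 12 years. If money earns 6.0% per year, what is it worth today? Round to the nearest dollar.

Annuity factor a(12|0.06) × (1+i) = 8.886875; PV = 17300 × 8.886875 = 153,742.9302
Payments are at the start of each period, so multiply by (1+i).

$153,743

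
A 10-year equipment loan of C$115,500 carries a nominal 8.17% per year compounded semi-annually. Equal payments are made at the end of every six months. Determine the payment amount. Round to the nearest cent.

With 2 periods per year: i = 0.04085, n = 20.
PMT = 115500 / ( [1 − (1+0.04085)^(−20)] / 0.04085 ) = 115500 / 13.488607 = 8,562.7821

C$8,562.78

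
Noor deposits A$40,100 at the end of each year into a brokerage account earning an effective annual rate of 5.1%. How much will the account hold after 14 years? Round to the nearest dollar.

A$791,381

Accumulation factor s(14|0.051) = 19.735191; FV = 40100 × 19.735191 = 791,381.1540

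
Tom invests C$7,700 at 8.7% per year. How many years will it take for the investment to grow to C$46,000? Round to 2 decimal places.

(1+i)^n = 46000/7700 = 5.97403, so n = ln 5.97403 / ln 1.087 = 21.4264 years

21.43 years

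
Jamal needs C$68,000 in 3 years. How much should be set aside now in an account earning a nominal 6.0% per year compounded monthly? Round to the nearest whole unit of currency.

C$56,824

With 12 periods per year: i = 0.005, n = 36.
Discount factor = (1+0.005)^(−36) = 0.835645; PV = 68,000 × 0.835645 = 56,823.8545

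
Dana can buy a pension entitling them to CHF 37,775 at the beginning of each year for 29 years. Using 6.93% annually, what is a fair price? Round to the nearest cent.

CHF 499,369.39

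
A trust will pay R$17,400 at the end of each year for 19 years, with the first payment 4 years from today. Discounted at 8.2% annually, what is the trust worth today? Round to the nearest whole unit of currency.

Value one period before first payment (t=3): 17400 × [1 − (1+0.082)^(−19)] / 0.082 = 17400 × 9.466972 = 164,725.3177
PV₀ = 164,725.3177 / (1+0.082)^3 = 164,725.3177 / 1.266723 = 130,040.4823

R$130,040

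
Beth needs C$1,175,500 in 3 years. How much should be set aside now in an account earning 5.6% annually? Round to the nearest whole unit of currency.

C$998,231

Discount factor = (1+0.056)^(−3) = 0.849197; PV = 1,175,500 × 0.849197 = 998,230.6004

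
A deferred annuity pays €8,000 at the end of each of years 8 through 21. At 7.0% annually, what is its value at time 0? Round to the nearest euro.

Value one period before first payment (t=7): 8000 × [1 − (1+0.07)^(−14)] / 0.07 = 8000 × 8.745468 = 69,963.7439
PV₀ = 69,963.7439 / (1+0.07)^7 = 69,963.7439 / 1.605781 = 43,569.9034

€43,570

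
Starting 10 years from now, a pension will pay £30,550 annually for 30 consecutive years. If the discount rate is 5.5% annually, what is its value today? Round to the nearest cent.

£274,231.05

Value one period before first payment (t=9): 30550 × [1 − (1+0.055)^(−30)] / 0.055 = 30550 × 14.533745 = 444,005.9150
PV₀ = 444,005.9150 / (1+0.055)^9 = 444,005.9150 / 1.619094 = 274,231.0453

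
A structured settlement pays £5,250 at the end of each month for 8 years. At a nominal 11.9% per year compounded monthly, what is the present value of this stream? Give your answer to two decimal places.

£324,115.14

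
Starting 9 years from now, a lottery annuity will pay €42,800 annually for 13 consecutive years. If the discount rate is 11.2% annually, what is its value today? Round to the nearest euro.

PV at t=8 (ordinary 13-year annuity): 42800 × a(13|0.112) = 42800 × 6.682520 = 286,011.8456
PV₀ = 286,011.8456 / (1+0.112)^8 = 286,011.8456 / 2.337967 = 122,333.5905

€122,334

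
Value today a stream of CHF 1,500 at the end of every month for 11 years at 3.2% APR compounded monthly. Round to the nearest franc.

CHF 166,720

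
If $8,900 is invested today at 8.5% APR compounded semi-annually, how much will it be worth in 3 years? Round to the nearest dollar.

$11,425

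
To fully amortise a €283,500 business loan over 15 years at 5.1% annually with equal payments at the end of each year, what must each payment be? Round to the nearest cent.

€27,497.97

PMT = 283500 / ( [1 − (1+0.051)^(−15)] / 0.051 ) = 283500 / 10.309853 = 27,497.9674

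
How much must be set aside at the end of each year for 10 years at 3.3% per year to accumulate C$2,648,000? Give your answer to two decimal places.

PMT = 2.648e+06 / ( [(1+0.033)^10 − 1] / 0.033 ) = 2.648e+06 / 11.623534 = 227,813.6753

C$227,813.68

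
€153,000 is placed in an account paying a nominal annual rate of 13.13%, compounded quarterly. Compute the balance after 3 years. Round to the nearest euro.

€225,430

Periodic rate i = 0.1313/4 = 0.032825; n = 3 × 4 = 12 periods.
153,000 × (1+0.032825)^12 = 153,000 × 1.473401 = 225,430.3218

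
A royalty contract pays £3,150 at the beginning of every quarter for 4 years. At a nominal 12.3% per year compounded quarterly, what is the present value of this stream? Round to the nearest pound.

£40,551

Periodic rate i = 0.123/4 = 0.03075; n = 4 × 4 = 16 periods.
Annuity factor a(16|0.03075) × (1+i) = 12.873431; PV = 3150 × 12.873431 = 40,551.3083
Payments are at the start of each period, so multiply by (1+i).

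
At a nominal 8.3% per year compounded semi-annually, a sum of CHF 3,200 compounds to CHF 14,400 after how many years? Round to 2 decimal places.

Periodic rate i = 0.083/2 = 0.0415.
(1+i)^n = 14400/3200 = 4.50000, so n = ln 4.50000 / ln 1.0415 = 36.9898 half-years
= 36.9898/2 years

18.49 years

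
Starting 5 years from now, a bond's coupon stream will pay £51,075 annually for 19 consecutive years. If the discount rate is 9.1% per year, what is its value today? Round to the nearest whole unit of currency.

£320,440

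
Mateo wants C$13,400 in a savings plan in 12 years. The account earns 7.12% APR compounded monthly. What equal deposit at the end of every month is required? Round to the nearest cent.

C$59.16

Periodic rate i = 0.0712/12 = 0.00593333; n = 12 × 12 = 144 periods.
FV-annuity factor = 226.523329; PMT = 13400 / 226.523329 = 59.1551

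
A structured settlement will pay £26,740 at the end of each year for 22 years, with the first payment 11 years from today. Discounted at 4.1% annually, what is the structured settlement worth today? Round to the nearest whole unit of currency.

Value one period before first payment (t=10): 26740 × [1 − (1+0.041)^(−22)] / 0.041 = 26740 × 14.313967 = 382,755.4773
PV₀ = 382,755.4773 / (1+0.041)^10 = 382,755.4773 / 1.494539 = 256,102.6776

£256,103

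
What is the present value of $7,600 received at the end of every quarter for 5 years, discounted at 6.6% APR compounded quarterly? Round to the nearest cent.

$128,572.50

Periodic rate i = 0.066/4 = 0.0165; n = 5 × 4 = 20 periods.
PV = PMT · [1 − (1+i)^(−n)] / i = 7600 · 16.917434 = 128,572.4955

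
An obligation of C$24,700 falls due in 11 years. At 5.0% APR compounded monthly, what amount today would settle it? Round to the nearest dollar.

C$14,267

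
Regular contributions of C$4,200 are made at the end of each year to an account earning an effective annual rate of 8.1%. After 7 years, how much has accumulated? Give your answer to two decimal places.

C$37,590.69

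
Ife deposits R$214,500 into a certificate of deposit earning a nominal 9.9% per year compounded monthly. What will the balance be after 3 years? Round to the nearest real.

i = 0.099/12 = 0.00825 per month; n = 3·12 = 36.
214,500 × (1+0.00825)^36 = 214,500 × 1.344177 = 288,325.8633

R$288,326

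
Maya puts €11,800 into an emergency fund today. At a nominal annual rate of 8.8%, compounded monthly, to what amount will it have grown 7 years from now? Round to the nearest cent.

€21,798.73

Periodic rate i = 0.088/12 = 0.00733333; n = 7 × 12 = 84 periods.
11,800 × (1+0.00733333)^84 = 11,800 × 1.847350 = 21,798.7330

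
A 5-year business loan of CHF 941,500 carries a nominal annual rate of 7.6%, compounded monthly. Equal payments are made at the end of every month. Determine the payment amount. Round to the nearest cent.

Periodic rate i = 0.076/12 = 0.00633333; n = 5 × 12 = 60 periods.
Annuity-PV factor = 49.787154; PMT = 941500 / 49.787154 = 18,910.5003

CHF 18,910.50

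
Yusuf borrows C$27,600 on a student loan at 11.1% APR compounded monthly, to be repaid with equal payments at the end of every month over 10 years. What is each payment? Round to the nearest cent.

C$381.75

i = 0.111/12 = 0.00925 per month; n = 10·12 = 120.
PMT = 27600 / ( [1 − (1+0.00925)^(−120)] / 0.00925 ) = 27600 / 72.297863 = 381.7540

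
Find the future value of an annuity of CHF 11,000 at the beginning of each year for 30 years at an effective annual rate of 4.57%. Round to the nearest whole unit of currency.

FV = PMT · [(1+i)^n − 1] / i × (1+i) = 11000 · 64.556954 = 710,126.4920
Payments are at the start of each period, so multiply by (1+i).

CHF 710,126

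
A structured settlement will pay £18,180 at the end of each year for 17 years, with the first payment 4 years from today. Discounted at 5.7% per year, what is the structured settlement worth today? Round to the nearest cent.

PV at t=3 (ordinary 17-year annuity): 18180 × a(17|0.057) = 18180 × 10.707099 = 194,655.0643
Discount back 3 years: 194,655.0643 × (1+0.057)^(−3) = 194,655.0643 × 0.846789 = 164,831.7028

£164,831.70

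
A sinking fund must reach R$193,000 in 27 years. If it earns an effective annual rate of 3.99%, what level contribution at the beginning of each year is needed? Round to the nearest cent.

PMT = 193000 / ( [(1+0.0399)^27 − 1] / 0.0399 × (1+i) ) = 193000 / 48.890736 = 3,947.5781

R$3,947.58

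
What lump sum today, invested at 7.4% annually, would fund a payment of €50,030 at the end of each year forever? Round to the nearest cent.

€676,081.08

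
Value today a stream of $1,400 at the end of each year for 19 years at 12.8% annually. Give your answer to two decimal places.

PV = 1400 × [1 − (1+0.128)^(−19)] / 0.128 = 1400 × 7.020150 = 9,828.2098

$9,828.21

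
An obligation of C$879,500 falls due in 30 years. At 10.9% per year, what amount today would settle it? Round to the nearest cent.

C$39,472.03

PV = 879,500 / (1 + 0.109)^30 = 879,500 / 22.281601 = 39,472.0297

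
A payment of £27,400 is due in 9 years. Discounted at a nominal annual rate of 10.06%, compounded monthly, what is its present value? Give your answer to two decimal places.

£11,121.91

i = 0.1006/12 = 0.00838333 per month; n = 9·12 = 108.
Discount factor = (1+0.00838333)^(−108) = 0.405909; PV = 27,400 × 0.405909 = 11,121.9104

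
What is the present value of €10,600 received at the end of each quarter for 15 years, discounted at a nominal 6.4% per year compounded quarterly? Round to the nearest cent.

With 4 periods per year: i = 0.016, n = 60.
PV = 10600 × [1 − (1+0.016)^(−60)] / 0.016 = 10600 × 38.386651 = 406,898.4955

€406,898.50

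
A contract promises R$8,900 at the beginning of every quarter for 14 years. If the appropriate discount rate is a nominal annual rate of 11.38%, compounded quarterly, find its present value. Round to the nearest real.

Periodic rate i = 0.1138/4 = 0.02845; n = 14 × 4 = 56 periods.
PV = 8900 × [1 − (1+0.02845)^(−56)] / 0.02845 × (1+i) = 8900 × 28.635878 = 254,859.3139
Payments are at the start of each period, so multiply by (1+i).

R$254,859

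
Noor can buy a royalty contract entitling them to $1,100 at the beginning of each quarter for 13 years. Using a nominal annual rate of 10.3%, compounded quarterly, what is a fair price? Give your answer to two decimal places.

$32,136.97

i = 0.103/4 = 0.02575 per quarter; n = 13·4 = 52.
PV = 1100 × [1 − (1+0.02575)^(−52)] / 0.02575 × (1+i) = 1100 × 29.215430 = 32,136.9727
(Beginning-of-period payments → annuity-due factor ×(1+i).)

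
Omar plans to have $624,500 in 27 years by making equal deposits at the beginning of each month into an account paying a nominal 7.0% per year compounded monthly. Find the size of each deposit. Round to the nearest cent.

$648.70

With 12 periods per year: i = 0.00583333, n = 324.
FV-annuity factor × (1+i) = 962.689459; PMT = 624500 / 962.689459 = 648.7035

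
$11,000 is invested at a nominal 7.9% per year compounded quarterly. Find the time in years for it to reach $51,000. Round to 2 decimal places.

Periodic rate i = 0.079/4 = 0.01975.
(1+i)^n = 51000/11000 = 4.63636, so n = ln 4.63636 / ln 1.01975 = 78.4318 quarters
= 78.4318/4 years

19.61 years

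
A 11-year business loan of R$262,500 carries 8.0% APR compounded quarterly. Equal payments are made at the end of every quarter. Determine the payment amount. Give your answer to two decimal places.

R$9,026.83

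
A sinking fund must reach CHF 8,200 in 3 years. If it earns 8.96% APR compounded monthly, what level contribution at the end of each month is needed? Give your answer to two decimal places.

With 12 periods per year: i = 0.00746667, n = 36.
FV-annuity factor = 41.127802; PMT = 8200 / 41.127802 = 199.3785

CHF 199.38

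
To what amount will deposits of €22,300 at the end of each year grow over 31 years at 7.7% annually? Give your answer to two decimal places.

€2,597,749.64

FV = PMT · [(1+i)^n − 1] / i = 22300 · 116.491015 = 2,597,749.6398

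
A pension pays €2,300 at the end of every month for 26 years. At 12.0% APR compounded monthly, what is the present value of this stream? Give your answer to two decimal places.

Periodic rate i = 0.12/12 = 0.01; n = 26 × 12 = 312 periods.
Annuity factor a(312|0.01) = 95.515321; PV = 2300 × 95.515321 = 219,685.2379

€219,685.24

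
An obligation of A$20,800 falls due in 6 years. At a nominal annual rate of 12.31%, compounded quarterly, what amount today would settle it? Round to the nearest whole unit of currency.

With 4 periods per year: i = 0.030775, n = 24.
PV = 20,800 / (1 + 0.030775)^24 = 20,800 / 2.069822 = 10,049.1723

A$10,049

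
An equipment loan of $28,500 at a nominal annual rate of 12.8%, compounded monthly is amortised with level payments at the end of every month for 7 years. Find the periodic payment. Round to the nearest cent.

With 12 periods per year: i = 0.0106667, n = 84.
Annuity-PV factor = 55.299311; PMT = 28500 / 55.299311 = 515.3771

$515.38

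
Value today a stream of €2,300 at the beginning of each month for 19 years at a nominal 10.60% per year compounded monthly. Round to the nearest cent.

€227,310.70

With 12 periods per year: i = 0.00883333, n = 228.
PV = PMT · [1 − (1+i)^(−n)] / i × (1+i) = 2300 · 98.830737 = 227,310.6962
Payments are at the start of each period, so multiply by (1+i).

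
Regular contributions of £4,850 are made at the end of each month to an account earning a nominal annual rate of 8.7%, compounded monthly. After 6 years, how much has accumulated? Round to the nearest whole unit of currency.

£456,384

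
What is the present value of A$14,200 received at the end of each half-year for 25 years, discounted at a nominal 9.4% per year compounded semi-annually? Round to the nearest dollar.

With 2 periods per year: i = 0.047, n = 50.
PV = 14200 × [1 − (1+0.047)^(−50)] / 0.047 = 14200 × 19.135835 = 271,728.8622

A$271,729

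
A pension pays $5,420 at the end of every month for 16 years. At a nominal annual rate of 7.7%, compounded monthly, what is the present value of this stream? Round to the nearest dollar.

With 12 periods per year: i = 0.00641667, n = 192.
PV = 5420 × [1 − (1+0.00641667)^(−192)] / 0.00641667 = 5420 × 110.203799 = 597,304.5900

$597,305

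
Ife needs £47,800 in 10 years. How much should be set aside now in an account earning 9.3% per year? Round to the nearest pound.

Discount factor = (1+0.093)^(−10) = 0.410959; PV = 47,800 × 0.410959 = 19,643.8350

£19,644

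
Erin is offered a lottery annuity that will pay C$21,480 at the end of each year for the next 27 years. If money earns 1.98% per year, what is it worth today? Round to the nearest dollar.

PV = PMT · [1 − (1+i)^(−n)] / i = 21480 · 20.758980 = 445,902.8894

C$445,903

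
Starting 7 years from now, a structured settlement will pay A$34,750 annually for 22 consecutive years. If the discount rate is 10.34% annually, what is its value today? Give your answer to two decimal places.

PV at t=6 (ordinary 22-year annuity): 34750 × a(22|0.1034) = 34750 × 8.561101 = 297,498.2537
PV₀ = 297,498.2537 / (1+0.1034)^6 = 297,498.2537 / 1.804670 = 164,849.0858

A$164,849.09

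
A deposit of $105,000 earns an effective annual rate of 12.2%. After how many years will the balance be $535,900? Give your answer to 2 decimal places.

14.16 years

(1+i)^n = 535900/105000 = 5.10381, so n = ln 5.10381 / ln 1.122 = 14.1599 years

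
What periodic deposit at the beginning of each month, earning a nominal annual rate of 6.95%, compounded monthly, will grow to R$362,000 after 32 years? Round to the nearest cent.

R$254.67

With 12 periods per year: i = 0.00579167, n = 384.
PMT = 362000 / ( [(1+0.00579167)^384 − 1] / 0.00579167 × (1+i) ) = 362000 / 1421.442679 = 254.6708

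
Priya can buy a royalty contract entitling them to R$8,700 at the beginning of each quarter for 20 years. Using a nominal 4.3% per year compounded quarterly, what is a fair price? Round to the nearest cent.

i = 0.043/4 = 0.01075 per quarter; n = 20·4 = 80.
Annuity factor a(80|0.01075) × (1+i) = 54.053151; PV = 8700 × 54.053151 = 470,262.4152
(annuity-due: payments at period start, so ×(1+i).)

R$470,262.42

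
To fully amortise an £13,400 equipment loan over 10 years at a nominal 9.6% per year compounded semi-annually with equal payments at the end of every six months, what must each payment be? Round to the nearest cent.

i = 0.096/2 = 0.048 per half-year; n = 10·2 = 20.
Annuity-PV factor = 12.676284; PMT = 13400 / 12.676284 = 1,057.0922

£1,057.09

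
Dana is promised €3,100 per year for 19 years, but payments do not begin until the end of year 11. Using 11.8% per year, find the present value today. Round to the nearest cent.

€7,576.81

Value one period before first payment (t=10): 3100 × [1 − (1+0.118)^(−19)] / 0.118 = 3100 × 7.456633 = 23,115.5612
Discount back 10 years: 23,115.5612 × (1+0.118)^(−10) = 23,115.5612 × 0.327780 = 7,576.8102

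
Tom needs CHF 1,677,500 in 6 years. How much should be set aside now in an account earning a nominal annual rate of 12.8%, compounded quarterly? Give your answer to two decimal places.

Periodic rate i = 0.128/4 = 0.032; n = 6 × 4 = 24 periods.
PV = 1,677,500 / (1 + 0.032)^24 = 1,677,500 / 2.129672 = 787,679.9554

CHF 787,679.96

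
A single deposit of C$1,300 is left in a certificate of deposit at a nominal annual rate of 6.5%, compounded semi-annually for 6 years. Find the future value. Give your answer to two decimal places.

C$1,908.20

Periodic rate i = 0.065/2 = 0.0325; n = 6 × 2 = 12 periods.
FV = 1,300 × (1 + 0.0325)^12 = 1,908.2008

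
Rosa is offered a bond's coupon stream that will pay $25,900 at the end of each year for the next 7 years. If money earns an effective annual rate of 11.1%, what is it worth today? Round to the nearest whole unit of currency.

$121,653

Annuity factor a(7|0.111) = 4.697010; PV = 25900 × 4.697010 = 121,652.5702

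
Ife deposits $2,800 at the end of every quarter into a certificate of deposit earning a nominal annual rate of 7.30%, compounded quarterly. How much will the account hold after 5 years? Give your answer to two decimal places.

i = 0.073/4 = 0.01825 per quarter; n = 5·4 = 20.
FV = 2800 × [(1+0.01825)^20 − 1] / 0.01825 = 2800 × 23.878442 = 66,859.6386

$66,859.64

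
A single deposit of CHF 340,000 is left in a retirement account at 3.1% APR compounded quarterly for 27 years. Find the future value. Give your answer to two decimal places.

With 4 periods per year: i = 0.00775, n = 108.
FV = 340,000 × (1 + 0.00775)^108 = 782,676.0673

CHF 782,676.07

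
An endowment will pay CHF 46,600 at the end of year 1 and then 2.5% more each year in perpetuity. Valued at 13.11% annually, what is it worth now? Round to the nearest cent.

CHF 439,208.29

PV = PMT / (i − g) = 46600 / (0.1311 − 0.025) = 46600 / 0.106100 = 439,208.2941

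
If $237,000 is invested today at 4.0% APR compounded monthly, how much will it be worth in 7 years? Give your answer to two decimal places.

With 12 periods per year: i = 0.00333333, n = 84.
237,000 × (1+0.00333333)^84 = 237,000 × 1.322514 = 313,435.7857

$313,435.79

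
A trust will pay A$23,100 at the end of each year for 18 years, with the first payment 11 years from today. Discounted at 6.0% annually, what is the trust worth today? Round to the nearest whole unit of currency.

A$139,664

PV at t=10 (ordinary 18-year annuity): 23100 × a(18|0.06) = 23100 × 10.827603 = 250,117.6404
PV₀ = 250,117.6404 / (1+0.06)^10 = 250,117.6404 / 1.790848 = 139,664.3840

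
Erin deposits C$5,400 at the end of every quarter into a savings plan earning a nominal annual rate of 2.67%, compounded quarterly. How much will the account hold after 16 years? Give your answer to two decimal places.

C$429,398.92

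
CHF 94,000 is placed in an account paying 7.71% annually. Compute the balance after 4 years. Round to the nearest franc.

94,000 × (1+0.0771)^4 = 94,000 × 1.345935 = 126,517.8949

CHF 126,518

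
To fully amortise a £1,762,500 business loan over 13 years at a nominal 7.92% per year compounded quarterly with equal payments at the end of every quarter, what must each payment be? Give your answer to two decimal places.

Periodic rate i = 0.0792/4 = 0.0198; n = 13 × 4 = 52 periods.
Annuity-PV factor = 32.284797; PMT = 1.7625e+06 / 32.284797 = 54,592.2589

£54,592.26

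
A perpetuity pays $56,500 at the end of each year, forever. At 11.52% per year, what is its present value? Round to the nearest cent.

$490,451.39

PV = PMT / i = 56500 / 0.1152 = 490,451.3889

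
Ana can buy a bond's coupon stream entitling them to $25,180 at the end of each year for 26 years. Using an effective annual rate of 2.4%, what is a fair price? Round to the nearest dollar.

PV = 25180 × [1 − (1+0.024)^(−26)] / 0.024 = 25180 × 19.176644 = 482,867.9057

$482,868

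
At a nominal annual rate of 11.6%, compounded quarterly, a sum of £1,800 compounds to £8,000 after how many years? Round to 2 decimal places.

Periodic rate i = 0.116/4 = 0.029.
(1+i)^n = 8000/1800 = 4.44444, so n = ln 4.44444 / ln 1.029 = 52.1786 quarters
= 52.1786/4 years

13.04 years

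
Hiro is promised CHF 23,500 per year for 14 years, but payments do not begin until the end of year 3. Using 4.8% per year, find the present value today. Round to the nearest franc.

CHF 214,532

PV at t=2 (ordinary 14-year annuity): 23500 × a(14|0.048) = 23500 × 10.026441 = 235,621.3747
PV₀ = 235,621.3747 / (1+0.048)^2 = 235,621.3747 / 1.098304 = 214,532.0191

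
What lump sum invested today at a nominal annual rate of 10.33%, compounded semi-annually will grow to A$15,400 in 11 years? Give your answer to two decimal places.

A$5,085.74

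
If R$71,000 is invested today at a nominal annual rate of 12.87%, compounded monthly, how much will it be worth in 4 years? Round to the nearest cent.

With 12 periods per year: i = 0.010725, n = 48.
FV = PV·(1+i)^n = 71,000 × 1.668724 = 118,479.3689

R$118,479.37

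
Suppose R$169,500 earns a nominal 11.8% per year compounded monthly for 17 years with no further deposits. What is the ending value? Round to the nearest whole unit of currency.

With 12 periods per year: i = 0.00983333, n = 204.
FV = 169,500 × (1 + 0.00983333)^204 = 1,247,696.4332

R$1,247,696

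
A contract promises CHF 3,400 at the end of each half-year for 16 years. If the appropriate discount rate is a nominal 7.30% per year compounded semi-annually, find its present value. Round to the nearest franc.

CHF 63,573

i = 0.073/2 = 0.0365 per half-year; n = 16·2 = 32.
PV = PMT · [1 − (1+i)^(−n)] / i = 3400 · 18.697860 = 63,572.7229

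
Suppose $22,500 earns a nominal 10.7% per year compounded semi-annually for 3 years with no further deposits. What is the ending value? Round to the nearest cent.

$30,760.24

Periodic rate i = 0.107/2 = 0.0535; n = 3 × 2 = 6 periods.
22,500 × (1+0.0535)^6 = 22,500 × 1.367122 = 30,760.2427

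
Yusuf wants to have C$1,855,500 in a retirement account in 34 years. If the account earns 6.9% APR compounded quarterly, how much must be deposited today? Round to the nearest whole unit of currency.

i = 0.069/4 = 0.01725 per quarter; n = 34·4 = 136.
PV = 1,855,500 / (1 + 0.01725)^136 = 1,855,500 / 10.236866 = 181,256.6542

C$181,257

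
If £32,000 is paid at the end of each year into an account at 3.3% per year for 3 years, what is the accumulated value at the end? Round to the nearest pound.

£99,203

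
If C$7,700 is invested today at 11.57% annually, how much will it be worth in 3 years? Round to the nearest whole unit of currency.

7,700 × (1+0.1157)^3 = 7,700 × 1.388808 = 10,693.8238

C$10,694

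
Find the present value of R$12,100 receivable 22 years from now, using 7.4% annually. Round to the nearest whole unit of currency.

R$2,516

PV = FV·(1+i)^(−n) = 12,100 × 0.207925 = 2,515.8873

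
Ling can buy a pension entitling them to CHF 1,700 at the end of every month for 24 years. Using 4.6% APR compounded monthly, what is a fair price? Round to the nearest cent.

CHF 296,135.82

With 12 periods per year: i = 0.00383333, n = 288.
PV = 1700 × [1 − (1+0.00383333)^(−288)] / 0.00383333 = 1700 × 174.197543 = 296,135.8224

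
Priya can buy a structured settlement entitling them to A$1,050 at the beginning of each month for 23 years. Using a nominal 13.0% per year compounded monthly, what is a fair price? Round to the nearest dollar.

With 12 periods per year: i = 0.0108333, n = 276.
PV = PMT · [1 − (1+i)^(−n)] / i × (1+i) = 1050 · 88.539428 = 92,966.3994
(Beginning-of-period payments → annuity-due factor ×(1+i).)

A$92,966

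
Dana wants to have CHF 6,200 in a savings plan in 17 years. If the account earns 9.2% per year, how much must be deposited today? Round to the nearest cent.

CHF 1,388.69

PV = FV·(1+i)^(−n) = 6,200 × 0.223983 = 1,388.6949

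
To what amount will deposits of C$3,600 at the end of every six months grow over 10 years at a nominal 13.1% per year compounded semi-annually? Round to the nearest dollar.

With 2 periods per year: i = 0.0655, n = 20.
FV = 3600 × [(1+0.0655)^20 − 1] / 0.0655 = 3600 × 39.036319 = 140,530.7495

C$140,531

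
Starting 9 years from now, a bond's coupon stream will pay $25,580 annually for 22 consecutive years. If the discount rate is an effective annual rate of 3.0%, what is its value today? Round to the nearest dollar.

$321,816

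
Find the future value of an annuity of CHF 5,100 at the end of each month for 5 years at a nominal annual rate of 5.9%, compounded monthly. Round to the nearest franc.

i = 0.059/12 = 0.00491667 per month; n = 5·12 = 60.
FV = 5100 × [(1+0.00491667)^60 − 1] / 0.00491667 = 5100 × 69.591019 = 354,914.1976

CHF 354,914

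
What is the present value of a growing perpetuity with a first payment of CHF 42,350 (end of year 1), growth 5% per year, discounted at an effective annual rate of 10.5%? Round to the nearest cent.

PV = D₁/(r − g) = 42350/(0.105 − 0.05) = 770,000.0000

CHF 770,000.00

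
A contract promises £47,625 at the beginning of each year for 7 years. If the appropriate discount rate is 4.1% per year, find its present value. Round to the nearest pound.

£296,471

PV = PMT · [1 − (1+i)^(−n)] / i × (1+i) = 47625 · 6.225114 = 296,471.0565
(Beginning-of-period payments → annuity-due factor ×(1+i).)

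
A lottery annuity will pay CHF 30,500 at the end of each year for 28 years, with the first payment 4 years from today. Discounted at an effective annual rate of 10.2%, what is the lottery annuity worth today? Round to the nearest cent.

PV at t=3 (ordinary 28-year annuity): 30500 × a(28|0.102) = 30500 × 9.157799 = 279,312.8572
Discount back 3 years: 279,312.8572 × (1+0.102)^(−3) = 279,312.8572 × 0.747232 = 208,711.3868

CHF 208,711.39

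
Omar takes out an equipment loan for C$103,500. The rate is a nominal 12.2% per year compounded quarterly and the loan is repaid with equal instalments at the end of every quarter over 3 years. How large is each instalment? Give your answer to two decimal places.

C$10,428.88

Periodic rate i = 0.122/4 = 0.0305; n = 3 × 4 = 12 periods.
PMT = 103500 / ( [1 − (1+0.0305)^(−12)] / 0.0305 ) = 103500 / 9.924360 = 10,428.8846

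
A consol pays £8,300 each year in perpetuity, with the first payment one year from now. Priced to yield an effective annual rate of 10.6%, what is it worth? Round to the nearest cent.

£78,301.89

PV = PMT / i = 8300 / 0.106 = 78,301.8868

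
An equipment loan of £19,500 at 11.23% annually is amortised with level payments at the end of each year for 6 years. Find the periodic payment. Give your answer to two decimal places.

£4,639.92

Annuity-PV factor = 4.202655; PMT = 19500 / 4.202655 = 4,639.9245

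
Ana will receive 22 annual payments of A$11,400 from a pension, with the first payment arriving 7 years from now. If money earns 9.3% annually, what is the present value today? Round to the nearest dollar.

PV at t=6 (ordinary 22-year annuity): 11400 × a(22|0.093) = 11400 × 9.232584 = 105,251.4521
Discount back 6 years: 105,251.4521 × (1+0.093)^(−6) = 105,251.4521 × 0.586515 = 61,731.5419

A$61,732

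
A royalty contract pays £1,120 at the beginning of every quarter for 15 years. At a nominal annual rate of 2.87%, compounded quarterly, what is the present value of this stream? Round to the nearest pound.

£54,840

i = 0.0287/4 = 0.007175 per quarter; n = 15·4 = 60.
PV = PMT · [1 − (1+i)^(−n)] / i × (1+i) = 1120 · 48.964277 = 54,839.9900
(Beginning-of-period payments → annuity-due factor ×(1+i).)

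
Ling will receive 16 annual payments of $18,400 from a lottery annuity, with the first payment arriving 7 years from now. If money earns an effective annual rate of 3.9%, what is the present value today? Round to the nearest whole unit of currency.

PV at t=6 (ordinary 16-year annuity): 18400 × a(16|0.039) = 18400 × 11.738726 = 215,992.5659
Discount back 6 years: 215,992.5659 × (1+0.039)^(−6) = 215,992.5659 × 0.794889 = 171,690.2047

$171,690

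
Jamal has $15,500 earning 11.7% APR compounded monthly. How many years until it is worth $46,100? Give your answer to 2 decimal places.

Periodic rate i = 0.117/12 = 0.00975.
n = ln(46100/15500) / ln(1+0.00975) = ln(2.97419) / 0.009703 = 112.3362 months
= 112.3362/12 years

9.36 years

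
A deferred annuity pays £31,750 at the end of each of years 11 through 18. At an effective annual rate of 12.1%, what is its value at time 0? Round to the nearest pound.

Value one period before first payment (t=10): 31750 × [1 − (1+0.121)^(−8)] / 0.121 = 31750 × 4.950331 = 157,173.0210
PV₀ = 157,173.0210 / (1+0.121)^10 = 157,173.0210 / 3.133691 = 50,155.8823

£50,156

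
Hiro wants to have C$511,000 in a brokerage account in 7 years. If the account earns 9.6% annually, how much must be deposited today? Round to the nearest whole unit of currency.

C$268,997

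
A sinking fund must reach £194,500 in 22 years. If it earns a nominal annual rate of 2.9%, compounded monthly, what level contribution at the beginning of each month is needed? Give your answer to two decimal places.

£526.13

i = 0.029/12 = 0.00241667 per month; n = 22·12 = 264.
PMT = 194500 / ( [(1+0.00241667)^264 − 1] / 0.00241667 × (1+i) ) = 194500 / 369.678342 = 526.1331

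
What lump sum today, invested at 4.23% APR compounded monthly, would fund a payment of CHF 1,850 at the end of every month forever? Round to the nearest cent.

CHF 524,822.70

Periodic rate i = 0.0423/12 = 0.003525.
PV = C/r = 1850/0.003525 = 524,822.6950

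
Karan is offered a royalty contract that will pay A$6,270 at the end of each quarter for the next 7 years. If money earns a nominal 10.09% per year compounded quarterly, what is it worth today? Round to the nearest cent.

A$124,826.07

i = 0.1009/4 = 0.025225 per quarter; n = 7·4 = 28.
PV = PMT · [1 − (1+i)^(−n)] / i = 6270 · 19.908464 = 124,826.0694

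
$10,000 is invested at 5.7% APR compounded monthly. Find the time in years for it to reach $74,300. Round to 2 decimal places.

35.27 years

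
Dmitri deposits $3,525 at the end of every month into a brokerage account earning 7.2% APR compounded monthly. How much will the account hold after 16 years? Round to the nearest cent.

$1,265,264.28

i = 0.072/12 = 0.006 per month; n = 16·12 = 192.
Accumulation factor s(192|0.006) = 358.940221; FV = 3525 × 358.940221 = 1,265,264.2797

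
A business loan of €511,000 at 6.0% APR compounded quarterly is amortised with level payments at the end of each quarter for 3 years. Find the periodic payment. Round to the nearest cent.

i = 0.06/4 = 0.015 per quarter; n = 3·4 = 12.
PMT = 511000 / ( [1 − (1+0.015)^(−12)] / 0.015 ) = 511000 / 10.907505 = 46,848.4764

€46,848.48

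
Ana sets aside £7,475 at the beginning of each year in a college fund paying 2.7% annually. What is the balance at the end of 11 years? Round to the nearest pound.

FV = PMT · [(1+i)^n − 1] / i × (1+i) = 7475 · 12.952558 = 96,820.3677
(annuity-due: payments at period start, so ×(1+i).)

£96,820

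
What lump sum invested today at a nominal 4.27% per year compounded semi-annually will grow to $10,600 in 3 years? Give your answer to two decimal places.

i = 0.0427/2 = 0.02135 per half-year; n = 3·2 = 6.
PV = FV·(1+i)^(−n) = 10,600 × 0.880952 = 9,338.0954

$9,338.10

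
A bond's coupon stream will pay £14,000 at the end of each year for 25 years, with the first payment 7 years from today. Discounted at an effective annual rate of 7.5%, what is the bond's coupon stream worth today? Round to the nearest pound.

£101,119

PV at t=6 (ordinary 25-year annuity): 14000 × a(25|0.075) = 14000 × 11.146946 = 156,057.2420
PV₀ = 156,057.2420 / (1+0.075)^6 = 156,057.2420 / 1.543302 = 101,119.0875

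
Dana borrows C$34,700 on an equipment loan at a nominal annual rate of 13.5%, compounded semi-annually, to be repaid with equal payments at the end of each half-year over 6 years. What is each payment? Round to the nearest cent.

Periodic rate i = 0.135/2 = 0.0675; n = 6 × 2 = 12 periods.
PMT = 34700 / ( [1 − (1+0.0675)^(−12)] / 0.0675 ) = 34700 / 8.049600 = 4,310.7735

C$4,310.77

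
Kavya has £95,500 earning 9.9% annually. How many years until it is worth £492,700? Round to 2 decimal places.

(1+i)^n = 492700/95500 = 5.15916, so n = ln 5.15916 / ln 1.099 = 17.3810 years

17.38 years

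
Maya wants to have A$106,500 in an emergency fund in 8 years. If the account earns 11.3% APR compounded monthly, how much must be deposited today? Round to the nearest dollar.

Periodic rate i = 0.113/12 = 0.00941667; n = 8 × 12 = 96 periods.
PV = 106,500 / (1 + 0.00941667)^96 = 106,500 / 2.459038 = 43,309.6202

A$43,310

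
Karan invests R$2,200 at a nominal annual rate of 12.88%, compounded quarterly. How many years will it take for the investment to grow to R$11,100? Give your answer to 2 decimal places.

Periodic rate i = 0.1288/4 = 0.0322.
n = ln(11100/2200) / ln(1+0.0322) = ln(5.04545) / 0.031692 = 51.0686 quarters
= 51.0686/4 years

12.77 years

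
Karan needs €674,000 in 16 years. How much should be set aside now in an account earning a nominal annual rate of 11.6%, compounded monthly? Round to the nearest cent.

i = 0.116/12 = 0.00966667 per month; n = 16·12 = 192.
Discount factor = (1+0.00966667)^(−192) = 0.157696; PV = 674,000 × 0.157696 = 106,287.0425

€106,287.04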